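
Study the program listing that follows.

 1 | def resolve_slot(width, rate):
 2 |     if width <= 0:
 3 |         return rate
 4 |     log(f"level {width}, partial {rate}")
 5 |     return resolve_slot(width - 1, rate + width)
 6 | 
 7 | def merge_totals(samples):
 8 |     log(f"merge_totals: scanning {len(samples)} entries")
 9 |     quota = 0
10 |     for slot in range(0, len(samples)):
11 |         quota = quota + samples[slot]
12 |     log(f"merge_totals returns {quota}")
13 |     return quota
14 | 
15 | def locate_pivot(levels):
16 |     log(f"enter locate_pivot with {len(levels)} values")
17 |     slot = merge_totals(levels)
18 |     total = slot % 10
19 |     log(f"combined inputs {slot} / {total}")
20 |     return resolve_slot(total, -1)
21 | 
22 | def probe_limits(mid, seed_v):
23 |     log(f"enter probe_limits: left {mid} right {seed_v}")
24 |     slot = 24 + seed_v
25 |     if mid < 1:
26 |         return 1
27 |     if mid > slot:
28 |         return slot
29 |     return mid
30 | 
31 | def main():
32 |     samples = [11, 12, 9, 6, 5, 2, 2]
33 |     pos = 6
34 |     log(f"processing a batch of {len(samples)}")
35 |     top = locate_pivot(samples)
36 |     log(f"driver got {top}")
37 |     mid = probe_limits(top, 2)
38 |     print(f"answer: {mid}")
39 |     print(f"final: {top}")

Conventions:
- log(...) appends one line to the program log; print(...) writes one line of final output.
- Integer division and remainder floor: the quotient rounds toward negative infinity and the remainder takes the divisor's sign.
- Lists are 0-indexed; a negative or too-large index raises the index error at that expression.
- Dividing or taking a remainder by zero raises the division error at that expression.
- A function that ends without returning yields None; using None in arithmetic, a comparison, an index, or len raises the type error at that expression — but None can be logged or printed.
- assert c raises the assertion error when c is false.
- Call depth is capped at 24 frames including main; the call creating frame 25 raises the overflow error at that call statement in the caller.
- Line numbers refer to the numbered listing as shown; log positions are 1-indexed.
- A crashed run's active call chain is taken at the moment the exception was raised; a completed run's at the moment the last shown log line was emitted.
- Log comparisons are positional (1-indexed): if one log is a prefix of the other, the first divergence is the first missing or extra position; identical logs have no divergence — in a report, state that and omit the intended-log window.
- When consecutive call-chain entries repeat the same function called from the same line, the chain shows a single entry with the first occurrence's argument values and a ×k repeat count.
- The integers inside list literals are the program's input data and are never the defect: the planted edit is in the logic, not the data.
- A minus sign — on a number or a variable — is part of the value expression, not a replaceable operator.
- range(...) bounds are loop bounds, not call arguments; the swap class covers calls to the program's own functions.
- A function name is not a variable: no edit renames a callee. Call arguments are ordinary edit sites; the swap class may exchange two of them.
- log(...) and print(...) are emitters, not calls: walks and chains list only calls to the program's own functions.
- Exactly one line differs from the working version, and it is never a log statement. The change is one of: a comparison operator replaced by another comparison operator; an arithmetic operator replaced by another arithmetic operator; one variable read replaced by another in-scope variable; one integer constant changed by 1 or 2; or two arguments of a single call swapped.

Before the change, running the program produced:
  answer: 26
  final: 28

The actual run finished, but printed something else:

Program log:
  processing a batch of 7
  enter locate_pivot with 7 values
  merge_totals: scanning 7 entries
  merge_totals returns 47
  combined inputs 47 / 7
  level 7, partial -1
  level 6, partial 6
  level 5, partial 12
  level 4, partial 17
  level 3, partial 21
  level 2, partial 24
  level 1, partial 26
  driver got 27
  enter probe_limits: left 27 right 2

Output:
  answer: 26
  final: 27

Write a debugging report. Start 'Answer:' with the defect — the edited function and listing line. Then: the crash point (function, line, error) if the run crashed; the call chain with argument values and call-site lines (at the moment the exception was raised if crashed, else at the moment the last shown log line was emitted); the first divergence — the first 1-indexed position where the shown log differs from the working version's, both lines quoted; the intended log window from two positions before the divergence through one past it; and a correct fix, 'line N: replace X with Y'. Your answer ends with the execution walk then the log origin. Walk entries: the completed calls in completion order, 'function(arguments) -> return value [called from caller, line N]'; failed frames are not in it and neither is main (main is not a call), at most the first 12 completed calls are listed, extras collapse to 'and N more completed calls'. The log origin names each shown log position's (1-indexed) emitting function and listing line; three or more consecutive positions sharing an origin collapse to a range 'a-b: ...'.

Answer: the defect is in locate_pivot at line 20.
Core observation: Everything matches until log position 6, which reads 'level 7, partial -1' in place of 'level 7, partial 0'.
Call chain: main -> probe_limits(27, 2) (called at line 37).
First divergence: position 6; shown 'level 7, partial -1' vs intended 'level 7, partial 0'.
Intended log window:
  4: merge_totals returns 47
  5: combined inputs 47 / 7
  6: level 7, partial 0
  7: level 6, partial 7
Execution walk:
  merge_totals([11, 12, 9, 6, 5, 2, 2]) -> 47  [called from locate_pivot, line 17]
  resolve_slot(0, 27) -> 27  [called from resolve_slot, line 5]
  resolve_slot(1, 26) -> 27  [called from resolve_slot, line 5]
  resolve_slot(2, 24) -> 27  [called from resolve_slot, line 5]
  resolve_slot(3, 21) -> 27  [called from resolve_slot, line 5]
  resolve_slot(4, 17) -> 27  [called from resolve_slot, line 5]
  resolve_slot(5, 12) -> 27  [called from resolve_slot, line 5]
  resolve_slot(6, 6) -> 27  [called from resolve_slot, line 5]
  resolve_slot(7, -1) -> 27  [called from locate_pivot, line 20]
  locate_pivot([11, 12, 9, 6, 5, 2, 2]) -> 27  [called from main, line 35]
  probe_limits(27, 2) -> 26  [called from main, line 37]
Log origins:
  1: logged in main at line 34
  2: logged in locate_pivot at line 16
  3: logged in merge_totals at line 8
  4: logged in merge_totals at line 12
  5: logged in locate_pivot at line 19
  6-12: logged in resolve_slot at line 4
  13: logged in main at line 36
  14: logged in probe_limits at line 23
A correct fix: line 20: replace `-1` with `0`.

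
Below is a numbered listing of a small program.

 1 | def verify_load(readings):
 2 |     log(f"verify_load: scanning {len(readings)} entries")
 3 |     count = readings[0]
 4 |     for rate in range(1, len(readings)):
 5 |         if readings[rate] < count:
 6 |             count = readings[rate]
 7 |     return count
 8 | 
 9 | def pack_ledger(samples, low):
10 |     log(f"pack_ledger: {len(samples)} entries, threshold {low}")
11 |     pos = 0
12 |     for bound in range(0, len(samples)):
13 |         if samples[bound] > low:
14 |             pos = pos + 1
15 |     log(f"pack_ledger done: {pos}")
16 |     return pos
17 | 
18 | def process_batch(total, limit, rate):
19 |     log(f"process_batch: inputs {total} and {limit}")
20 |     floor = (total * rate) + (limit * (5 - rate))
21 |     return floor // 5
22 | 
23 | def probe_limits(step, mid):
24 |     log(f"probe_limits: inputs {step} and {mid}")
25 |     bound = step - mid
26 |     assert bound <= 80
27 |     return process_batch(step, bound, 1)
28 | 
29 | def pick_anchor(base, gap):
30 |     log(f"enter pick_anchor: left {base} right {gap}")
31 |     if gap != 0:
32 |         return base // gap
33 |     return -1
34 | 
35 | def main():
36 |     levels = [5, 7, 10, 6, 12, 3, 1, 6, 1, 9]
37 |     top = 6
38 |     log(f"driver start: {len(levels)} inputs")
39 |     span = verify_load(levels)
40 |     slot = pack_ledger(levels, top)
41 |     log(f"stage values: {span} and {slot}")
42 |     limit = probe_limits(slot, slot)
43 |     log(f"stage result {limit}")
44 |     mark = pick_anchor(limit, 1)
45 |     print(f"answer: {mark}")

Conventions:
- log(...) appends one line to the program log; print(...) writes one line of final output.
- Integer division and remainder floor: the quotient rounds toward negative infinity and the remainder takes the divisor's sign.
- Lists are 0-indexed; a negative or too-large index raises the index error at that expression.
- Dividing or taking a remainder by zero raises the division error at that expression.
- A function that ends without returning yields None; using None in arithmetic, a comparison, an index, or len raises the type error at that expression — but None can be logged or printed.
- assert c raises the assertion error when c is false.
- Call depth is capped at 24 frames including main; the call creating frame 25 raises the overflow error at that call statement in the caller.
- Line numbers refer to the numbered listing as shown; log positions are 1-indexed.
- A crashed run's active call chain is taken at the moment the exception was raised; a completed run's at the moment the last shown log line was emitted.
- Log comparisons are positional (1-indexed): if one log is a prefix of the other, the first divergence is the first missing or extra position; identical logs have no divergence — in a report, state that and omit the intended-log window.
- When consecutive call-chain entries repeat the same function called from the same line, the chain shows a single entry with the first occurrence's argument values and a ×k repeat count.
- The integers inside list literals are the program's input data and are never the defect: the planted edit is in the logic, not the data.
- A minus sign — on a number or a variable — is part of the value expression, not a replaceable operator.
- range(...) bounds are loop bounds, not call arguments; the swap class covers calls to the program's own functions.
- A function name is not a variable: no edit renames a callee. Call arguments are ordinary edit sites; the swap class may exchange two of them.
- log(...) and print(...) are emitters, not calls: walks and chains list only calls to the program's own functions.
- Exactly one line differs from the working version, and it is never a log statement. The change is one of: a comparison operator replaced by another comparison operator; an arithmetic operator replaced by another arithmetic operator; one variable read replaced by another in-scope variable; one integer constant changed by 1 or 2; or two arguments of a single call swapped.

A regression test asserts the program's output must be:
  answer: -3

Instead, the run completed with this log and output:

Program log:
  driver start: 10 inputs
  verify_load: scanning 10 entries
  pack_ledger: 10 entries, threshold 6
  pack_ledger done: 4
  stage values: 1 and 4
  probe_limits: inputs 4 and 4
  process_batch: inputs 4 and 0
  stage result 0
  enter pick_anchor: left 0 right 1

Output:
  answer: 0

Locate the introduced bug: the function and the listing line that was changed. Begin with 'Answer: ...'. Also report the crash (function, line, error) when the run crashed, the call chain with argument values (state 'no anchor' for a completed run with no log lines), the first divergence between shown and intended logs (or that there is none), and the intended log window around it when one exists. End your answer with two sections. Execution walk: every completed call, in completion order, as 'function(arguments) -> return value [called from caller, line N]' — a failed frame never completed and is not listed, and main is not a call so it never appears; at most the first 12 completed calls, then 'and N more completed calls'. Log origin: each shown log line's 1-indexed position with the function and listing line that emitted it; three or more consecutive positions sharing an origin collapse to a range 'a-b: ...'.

Answer: the defect is in main at line 42.
Core observation: The log first diverges at position 6: the faulty run prints 'probe_limits: inputs 4 and 4' where the working version prints 'probe_limits: inputs 1 and 4'.
Call chain: main -> pick_anchor(0, 1) (called at line 44).
First divergence: position 6; shown 'probe_limits: inputs 4 and 4' vs intended 'probe_limits: inputs 1 and 4'.
Intended log window:
  4: pack_ledger done: 4
  5: stage values: 1 and 4
  6: probe_limits: inputs 1 and 4
  7: process_batch: inputs 1 and -3
Execution walk:
  verify_load([5, 7, 10, 6, 12, 3, 1, 6, 1, 9]) -> 1  [called from main, line 39]
  pack_ledger([5, 7, 10, 6, 12, 3, 1, 6, 1, 9], 6) -> 4  [called from main, line 40]
  process_batch(4, 0, 1) -> 0  [called from probe_limits, line 27]
  probe_limits(4, 4) -> 0  [called from main, line 42]
  pick_anchor(0, 1) -> 0  [called from main, line 44]
Origin of each log line:
  1: logged in main at line 38
  2: logged in verify_load at line 2
  3: logged in pack_ledger at line 10
  4: logged in pack_ledger at line 15
  5: logged in main at line 41
  6: logged in probe_limits at line 24
  7: logged in process_batch at line 19
  8: logged in main at line 43
  9: logged in pick_anchor at line 30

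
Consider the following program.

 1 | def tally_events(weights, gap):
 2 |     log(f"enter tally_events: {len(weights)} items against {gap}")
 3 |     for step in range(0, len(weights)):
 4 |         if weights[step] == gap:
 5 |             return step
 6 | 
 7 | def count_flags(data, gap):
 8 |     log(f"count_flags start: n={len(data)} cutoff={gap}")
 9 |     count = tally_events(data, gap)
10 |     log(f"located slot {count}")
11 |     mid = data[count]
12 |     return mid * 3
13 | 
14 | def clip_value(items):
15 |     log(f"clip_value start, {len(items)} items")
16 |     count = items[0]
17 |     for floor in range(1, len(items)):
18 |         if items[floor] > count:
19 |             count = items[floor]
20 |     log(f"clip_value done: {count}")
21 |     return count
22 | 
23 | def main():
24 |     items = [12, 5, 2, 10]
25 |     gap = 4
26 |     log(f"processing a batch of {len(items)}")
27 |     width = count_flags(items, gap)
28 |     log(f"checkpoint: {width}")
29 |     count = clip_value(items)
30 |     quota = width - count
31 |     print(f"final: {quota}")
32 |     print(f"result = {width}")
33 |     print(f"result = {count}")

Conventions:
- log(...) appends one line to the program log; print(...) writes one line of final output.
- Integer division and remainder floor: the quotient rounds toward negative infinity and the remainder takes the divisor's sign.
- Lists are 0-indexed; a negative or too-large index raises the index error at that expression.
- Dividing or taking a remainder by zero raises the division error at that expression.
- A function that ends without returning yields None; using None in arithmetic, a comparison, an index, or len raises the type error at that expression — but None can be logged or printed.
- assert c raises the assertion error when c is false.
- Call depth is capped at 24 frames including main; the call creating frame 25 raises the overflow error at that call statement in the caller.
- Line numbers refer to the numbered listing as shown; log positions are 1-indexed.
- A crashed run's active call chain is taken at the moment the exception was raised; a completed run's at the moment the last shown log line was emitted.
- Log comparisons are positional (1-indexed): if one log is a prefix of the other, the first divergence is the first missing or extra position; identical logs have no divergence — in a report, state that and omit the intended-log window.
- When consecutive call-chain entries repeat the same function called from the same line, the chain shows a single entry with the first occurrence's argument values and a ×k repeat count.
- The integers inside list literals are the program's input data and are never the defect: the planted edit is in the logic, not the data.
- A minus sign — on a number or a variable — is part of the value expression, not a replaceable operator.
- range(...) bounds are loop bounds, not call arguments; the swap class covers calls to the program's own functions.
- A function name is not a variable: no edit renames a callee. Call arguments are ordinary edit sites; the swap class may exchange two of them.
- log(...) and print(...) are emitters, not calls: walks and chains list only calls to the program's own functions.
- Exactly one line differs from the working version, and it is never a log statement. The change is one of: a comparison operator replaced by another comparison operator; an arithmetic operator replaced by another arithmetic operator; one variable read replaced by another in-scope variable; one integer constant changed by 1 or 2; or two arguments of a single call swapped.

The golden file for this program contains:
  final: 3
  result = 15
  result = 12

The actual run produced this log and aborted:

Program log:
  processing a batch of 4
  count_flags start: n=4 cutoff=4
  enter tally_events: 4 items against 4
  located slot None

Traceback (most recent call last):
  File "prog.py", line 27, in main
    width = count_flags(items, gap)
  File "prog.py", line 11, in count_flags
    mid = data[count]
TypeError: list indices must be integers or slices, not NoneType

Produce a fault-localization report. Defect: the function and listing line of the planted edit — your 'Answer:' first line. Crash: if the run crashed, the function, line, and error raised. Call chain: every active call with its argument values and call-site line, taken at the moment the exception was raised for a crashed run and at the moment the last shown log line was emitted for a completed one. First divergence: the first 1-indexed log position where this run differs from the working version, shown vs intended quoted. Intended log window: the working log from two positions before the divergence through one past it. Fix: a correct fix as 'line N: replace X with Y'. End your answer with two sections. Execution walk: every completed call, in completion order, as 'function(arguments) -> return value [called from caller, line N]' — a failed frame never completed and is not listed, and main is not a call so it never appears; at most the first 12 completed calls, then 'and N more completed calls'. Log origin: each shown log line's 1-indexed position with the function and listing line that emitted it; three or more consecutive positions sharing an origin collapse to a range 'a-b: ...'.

Answer: the defect is in main at line 25.
The tell: At log position 2 the runs split — shown 'count_flags start: n=4 cutoff=4', but the working version logs 'count_flags start: n=4 cutoff=5'.
Crash: count_flags, line 11, TypeError.
Call chain: main -> count_flags([12, 5, 2, 10], 4) (called at line 27).
First divergence: position 2; shown 'count_flags start: n=4 cutoff=4' vs intended 'count_flags start: n=4 cutoff=5'.
Intended log window:
  1: processing a batch of 4
  2: count_flags start: n=4 cutoff=5
  3: enter tally_events: 4 items against 5
Execution walk:
  tally_events([12, 5, 2, 10], 4) -> None  [called from count_flags, line 9]
Log origin:
  1 — main, line 26
  2 — count_flags, line 8
  3 — tally_events, line 2
  4 — count_flags, line 10
A correct fix: line 25: replace `4` with `5`.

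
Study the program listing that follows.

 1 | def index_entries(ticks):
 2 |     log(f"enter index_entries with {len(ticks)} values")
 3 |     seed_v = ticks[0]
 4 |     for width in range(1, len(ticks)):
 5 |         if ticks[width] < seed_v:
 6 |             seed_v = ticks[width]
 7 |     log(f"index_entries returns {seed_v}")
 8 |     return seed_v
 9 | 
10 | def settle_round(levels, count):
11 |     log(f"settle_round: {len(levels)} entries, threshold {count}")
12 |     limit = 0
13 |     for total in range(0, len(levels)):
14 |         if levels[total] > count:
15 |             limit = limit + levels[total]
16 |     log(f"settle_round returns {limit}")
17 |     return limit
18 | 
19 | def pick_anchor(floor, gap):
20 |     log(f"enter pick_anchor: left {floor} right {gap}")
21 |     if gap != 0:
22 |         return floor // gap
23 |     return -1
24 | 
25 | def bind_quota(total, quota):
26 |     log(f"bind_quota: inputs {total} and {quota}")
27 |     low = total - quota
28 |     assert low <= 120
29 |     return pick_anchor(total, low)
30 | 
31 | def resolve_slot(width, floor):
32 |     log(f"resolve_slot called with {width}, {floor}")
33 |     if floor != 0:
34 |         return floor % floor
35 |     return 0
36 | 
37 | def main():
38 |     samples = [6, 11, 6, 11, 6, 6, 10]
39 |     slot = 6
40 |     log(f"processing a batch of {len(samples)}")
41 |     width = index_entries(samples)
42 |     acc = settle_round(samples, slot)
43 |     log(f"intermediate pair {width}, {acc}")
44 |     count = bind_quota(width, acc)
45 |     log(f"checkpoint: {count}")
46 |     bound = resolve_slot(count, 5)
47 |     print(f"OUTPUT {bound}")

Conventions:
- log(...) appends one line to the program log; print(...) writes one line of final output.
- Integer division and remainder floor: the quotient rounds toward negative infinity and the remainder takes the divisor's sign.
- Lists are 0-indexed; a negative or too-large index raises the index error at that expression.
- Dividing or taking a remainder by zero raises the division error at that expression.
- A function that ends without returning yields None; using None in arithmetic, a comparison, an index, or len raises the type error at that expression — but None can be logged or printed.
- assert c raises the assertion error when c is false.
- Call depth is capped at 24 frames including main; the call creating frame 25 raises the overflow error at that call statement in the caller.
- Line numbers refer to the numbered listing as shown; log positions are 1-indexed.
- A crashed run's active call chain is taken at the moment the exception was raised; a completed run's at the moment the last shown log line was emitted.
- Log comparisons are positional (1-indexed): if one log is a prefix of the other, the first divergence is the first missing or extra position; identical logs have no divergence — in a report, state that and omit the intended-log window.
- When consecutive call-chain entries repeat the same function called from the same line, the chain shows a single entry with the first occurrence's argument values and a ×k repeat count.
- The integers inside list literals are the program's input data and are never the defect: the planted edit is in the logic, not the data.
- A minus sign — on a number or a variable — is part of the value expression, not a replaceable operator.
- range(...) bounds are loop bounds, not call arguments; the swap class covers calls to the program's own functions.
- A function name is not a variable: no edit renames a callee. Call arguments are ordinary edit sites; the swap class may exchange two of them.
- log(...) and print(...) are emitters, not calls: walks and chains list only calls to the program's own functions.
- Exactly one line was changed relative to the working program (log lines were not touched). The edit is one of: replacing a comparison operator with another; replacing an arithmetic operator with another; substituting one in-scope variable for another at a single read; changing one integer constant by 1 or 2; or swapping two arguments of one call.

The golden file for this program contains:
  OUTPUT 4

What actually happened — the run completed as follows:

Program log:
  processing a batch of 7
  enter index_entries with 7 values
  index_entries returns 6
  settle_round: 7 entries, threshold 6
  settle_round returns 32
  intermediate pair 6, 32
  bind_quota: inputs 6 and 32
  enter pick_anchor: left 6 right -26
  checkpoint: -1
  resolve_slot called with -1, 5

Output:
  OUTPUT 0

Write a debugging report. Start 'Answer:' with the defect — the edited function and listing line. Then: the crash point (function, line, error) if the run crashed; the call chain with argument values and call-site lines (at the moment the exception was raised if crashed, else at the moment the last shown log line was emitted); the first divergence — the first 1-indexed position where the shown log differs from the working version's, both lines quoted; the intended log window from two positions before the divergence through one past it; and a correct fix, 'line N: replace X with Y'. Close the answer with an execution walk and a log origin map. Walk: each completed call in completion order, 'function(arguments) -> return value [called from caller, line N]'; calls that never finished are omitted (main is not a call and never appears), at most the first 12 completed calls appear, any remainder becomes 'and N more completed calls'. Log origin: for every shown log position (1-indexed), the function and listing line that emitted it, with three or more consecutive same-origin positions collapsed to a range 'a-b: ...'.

Answer: the defect is in resolve_slot at line 34.
Key observation: Nothing in the log betrays the bug — only the output does.
Call chain: main -> resolve_slot(-1, 5) (called at line 46).
First divergence: none — the logs agree in full.
Execution walk:
  index_entries([6, 11, 6, 11, 6, 6, 10]) -> 6  [called from main, line 41]
  settle_round([6, 11, 6, 11, 6, 6, 10], 6) -> 32  [called from main, line 42]
  pick_anchor(6, -26) -> -1  [called from bind_quota, line 29]
  bind_quota(6, 32) -> -1  [called from main, line 44]
  resolve_slot(-1, 5) -> 0  [called from main, line 46]
Log origin:
  1: emitted by main (line 40)
  2: emitted by index_entries (line 2)
  3: emitted by index_entries (line 7)
  4: emitted by settle_round (line 11)
  5: emitted by settle_round (line 16)
  6: emitted by main (line 43)
  7: emitted by bind_quota (line 26)
  8: emitted by pick_anchor (line 20)
  9: emitted by main (line 45)
  10: emitted by resolve_slot (line 32)
A correct fix: line 34: replace `floor % floor` with `width % floor`.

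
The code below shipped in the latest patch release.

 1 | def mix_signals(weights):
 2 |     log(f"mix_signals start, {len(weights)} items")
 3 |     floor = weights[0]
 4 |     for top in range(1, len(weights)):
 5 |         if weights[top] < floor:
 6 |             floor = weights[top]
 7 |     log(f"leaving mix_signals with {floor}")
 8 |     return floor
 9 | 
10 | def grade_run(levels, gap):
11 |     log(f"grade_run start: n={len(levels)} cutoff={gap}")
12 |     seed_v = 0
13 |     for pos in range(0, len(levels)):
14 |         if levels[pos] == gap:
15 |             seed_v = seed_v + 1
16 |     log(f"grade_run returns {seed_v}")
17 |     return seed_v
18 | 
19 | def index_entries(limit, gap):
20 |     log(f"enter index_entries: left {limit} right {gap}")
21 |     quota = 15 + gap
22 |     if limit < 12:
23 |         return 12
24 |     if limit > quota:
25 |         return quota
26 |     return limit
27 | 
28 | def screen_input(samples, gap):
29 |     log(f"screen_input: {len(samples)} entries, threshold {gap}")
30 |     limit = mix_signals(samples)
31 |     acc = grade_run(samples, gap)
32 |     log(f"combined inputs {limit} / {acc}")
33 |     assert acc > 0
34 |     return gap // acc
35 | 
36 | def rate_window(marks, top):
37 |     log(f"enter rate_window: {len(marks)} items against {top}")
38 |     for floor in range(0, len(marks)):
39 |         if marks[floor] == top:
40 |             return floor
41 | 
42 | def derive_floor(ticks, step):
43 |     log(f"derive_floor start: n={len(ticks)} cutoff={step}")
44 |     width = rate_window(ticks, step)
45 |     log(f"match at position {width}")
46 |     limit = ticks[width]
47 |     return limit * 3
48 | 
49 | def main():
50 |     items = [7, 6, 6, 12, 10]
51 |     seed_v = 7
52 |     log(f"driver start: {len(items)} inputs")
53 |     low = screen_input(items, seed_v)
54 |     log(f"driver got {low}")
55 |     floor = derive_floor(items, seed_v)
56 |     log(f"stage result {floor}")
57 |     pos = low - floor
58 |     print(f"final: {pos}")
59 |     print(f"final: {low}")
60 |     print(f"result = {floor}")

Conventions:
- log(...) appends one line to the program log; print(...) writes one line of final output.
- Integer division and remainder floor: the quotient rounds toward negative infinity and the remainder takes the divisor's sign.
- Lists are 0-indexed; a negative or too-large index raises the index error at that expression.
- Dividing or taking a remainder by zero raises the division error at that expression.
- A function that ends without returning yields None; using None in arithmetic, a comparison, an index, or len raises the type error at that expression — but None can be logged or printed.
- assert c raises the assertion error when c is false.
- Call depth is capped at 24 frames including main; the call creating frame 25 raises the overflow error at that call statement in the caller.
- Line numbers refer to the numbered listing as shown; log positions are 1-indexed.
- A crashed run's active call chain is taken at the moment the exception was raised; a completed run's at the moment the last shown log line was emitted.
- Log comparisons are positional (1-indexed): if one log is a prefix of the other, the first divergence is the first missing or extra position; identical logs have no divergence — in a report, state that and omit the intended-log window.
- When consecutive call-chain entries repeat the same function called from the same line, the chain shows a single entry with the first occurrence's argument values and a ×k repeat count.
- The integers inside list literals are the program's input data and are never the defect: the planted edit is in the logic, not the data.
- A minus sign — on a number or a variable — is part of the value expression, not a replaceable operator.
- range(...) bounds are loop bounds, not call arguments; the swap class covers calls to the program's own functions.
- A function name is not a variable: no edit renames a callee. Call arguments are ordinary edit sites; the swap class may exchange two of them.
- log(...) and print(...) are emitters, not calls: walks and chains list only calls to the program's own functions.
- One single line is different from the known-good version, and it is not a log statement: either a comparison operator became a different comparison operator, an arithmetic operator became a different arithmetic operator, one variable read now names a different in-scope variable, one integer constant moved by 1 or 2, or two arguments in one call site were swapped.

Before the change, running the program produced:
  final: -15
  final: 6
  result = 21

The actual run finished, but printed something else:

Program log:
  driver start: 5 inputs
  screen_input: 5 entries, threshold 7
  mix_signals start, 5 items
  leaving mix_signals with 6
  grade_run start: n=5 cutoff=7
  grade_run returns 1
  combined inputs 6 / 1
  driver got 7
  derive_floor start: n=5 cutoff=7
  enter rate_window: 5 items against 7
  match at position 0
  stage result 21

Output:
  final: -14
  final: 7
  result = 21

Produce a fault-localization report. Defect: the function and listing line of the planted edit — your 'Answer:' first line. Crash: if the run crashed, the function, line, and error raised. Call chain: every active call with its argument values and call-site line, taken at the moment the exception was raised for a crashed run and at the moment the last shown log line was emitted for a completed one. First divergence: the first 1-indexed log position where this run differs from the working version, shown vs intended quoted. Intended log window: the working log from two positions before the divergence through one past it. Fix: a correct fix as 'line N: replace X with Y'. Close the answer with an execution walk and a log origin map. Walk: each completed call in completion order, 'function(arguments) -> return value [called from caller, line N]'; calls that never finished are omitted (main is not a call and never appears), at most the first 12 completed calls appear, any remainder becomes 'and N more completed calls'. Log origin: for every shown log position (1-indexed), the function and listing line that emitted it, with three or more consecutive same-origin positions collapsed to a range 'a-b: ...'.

Answer: the defect is in screen_input at line 34.
Key fact: Everything matches until log position 8, which reads 'driver got 7' in place of 'driver got 6'.
Call chain: main.
First divergence: position 8 — shown 'driver got 7', intended 'driver got 6'.
Intended log window:
  6: grade_run returns 1
  7: combined inputs 6 / 1
  8: driver got 6
  9: derive_floor start: n=5 cutoff=7
Execution walk:
  mix_signals([7, 6, 6, 12, 10]) -> 6  [called from screen_input, line 30]
  grade_run([7, 6, 6, 12, 10], 7) -> 1  [called from screen_input, line 31]
  screen_input([7, 6, 6, 12, 10], 7) -> 7  [called from main, line 53]
  rate_window([7, 6, 6, 12, 10], 7) -> 0  [called from derive_floor, line 44]
  derive_floor([7, 6, 6, 12, 10], 7) -> 21  [called from main, line 55]
Log origin:
  1: emitted by main (line 52)
  2: emitted by screen_input (line 29)
  3: emitted by mix_signals (line 2)
  4: emitted by mix_signals (line 7)
  5: emitted by grade_run (line 11)
  6: emitted by grade_run (line 16)
  7: emitted by screen_input (line 32)
  8: emitted by main (line 54)
  9: emitted by derive_floor (line 43)
  10: emitted by rate_window (line 37)
  11: emitted by derive_floor (line 45)
  12: emitted by main (line 56)
A correct fix: line 34: replace `gap` with `limit`.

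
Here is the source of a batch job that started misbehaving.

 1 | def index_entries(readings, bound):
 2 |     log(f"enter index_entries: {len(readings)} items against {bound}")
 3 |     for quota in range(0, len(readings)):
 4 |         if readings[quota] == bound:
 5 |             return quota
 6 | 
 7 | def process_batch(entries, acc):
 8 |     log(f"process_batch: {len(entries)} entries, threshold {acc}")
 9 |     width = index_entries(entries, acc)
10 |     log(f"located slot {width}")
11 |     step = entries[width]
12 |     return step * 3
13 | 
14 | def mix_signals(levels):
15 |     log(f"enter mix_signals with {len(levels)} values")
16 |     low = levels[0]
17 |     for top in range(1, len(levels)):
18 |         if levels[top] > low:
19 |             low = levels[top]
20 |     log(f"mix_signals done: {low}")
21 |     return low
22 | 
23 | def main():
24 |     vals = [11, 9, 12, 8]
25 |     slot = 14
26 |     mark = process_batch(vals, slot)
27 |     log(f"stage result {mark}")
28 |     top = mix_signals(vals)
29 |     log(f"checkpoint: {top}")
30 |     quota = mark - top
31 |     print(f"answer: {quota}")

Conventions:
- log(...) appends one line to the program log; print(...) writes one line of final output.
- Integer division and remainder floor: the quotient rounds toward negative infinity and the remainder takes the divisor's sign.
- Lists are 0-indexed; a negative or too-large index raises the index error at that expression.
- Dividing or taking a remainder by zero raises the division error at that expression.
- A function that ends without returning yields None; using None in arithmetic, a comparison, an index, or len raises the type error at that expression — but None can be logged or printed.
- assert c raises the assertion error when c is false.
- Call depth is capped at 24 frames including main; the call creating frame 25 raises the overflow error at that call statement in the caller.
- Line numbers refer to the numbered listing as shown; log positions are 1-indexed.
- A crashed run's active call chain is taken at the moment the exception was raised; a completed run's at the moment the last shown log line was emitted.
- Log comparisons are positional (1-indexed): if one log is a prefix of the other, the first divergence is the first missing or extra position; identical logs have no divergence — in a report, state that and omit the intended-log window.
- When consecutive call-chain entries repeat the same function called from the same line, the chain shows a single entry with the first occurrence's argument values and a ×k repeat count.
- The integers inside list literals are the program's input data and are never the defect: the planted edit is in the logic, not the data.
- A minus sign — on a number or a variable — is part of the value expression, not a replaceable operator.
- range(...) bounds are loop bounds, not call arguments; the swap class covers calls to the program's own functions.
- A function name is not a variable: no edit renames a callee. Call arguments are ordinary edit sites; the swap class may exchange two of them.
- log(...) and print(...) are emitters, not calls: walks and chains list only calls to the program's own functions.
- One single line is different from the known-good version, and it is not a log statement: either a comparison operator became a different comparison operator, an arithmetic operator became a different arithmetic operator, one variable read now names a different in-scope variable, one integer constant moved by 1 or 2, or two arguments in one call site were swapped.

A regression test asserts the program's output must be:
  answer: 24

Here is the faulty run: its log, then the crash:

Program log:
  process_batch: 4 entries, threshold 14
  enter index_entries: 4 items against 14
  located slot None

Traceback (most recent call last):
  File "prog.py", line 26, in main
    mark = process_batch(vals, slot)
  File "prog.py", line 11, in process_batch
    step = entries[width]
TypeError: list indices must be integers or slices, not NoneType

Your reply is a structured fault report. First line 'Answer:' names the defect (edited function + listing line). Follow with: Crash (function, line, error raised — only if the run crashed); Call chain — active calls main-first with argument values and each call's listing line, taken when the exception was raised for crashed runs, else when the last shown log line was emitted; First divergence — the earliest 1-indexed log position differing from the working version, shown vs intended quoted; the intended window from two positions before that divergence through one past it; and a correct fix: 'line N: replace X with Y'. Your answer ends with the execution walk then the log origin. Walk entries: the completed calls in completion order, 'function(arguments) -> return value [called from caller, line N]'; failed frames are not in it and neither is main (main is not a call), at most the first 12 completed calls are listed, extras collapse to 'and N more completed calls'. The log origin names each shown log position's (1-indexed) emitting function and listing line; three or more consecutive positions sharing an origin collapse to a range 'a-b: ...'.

Answer: the defect is in main at line 25.
Core observation: The log first diverges at position 1: the faulty run prints 'process_batch: 4 entries, threshold 14' where the working version prints 'process_batch: 4 entries, threshold 12'.
Crash: process_batch, line 11, TypeError.
Call chain: main -> process_batch([11, 9, 12, 8], 14) (called at line 26).
First divergence: position 1; shown 'process_batch: 4 entries, threshold 14' vs intended 'process_batch: 4 entries, threshold 12'.
Intended log window:
  1: process_batch: 4 entries, threshold 12
  2: enter index_entries: 4 items against 12
Execution walk:
  index_entries([11, 9, 12, 8], 14) -> None  [called from process_batch, line 9]
Log origin:
  1: emitted by process_batch (line 8)
  2: emitted by index_entries (line 2)
  3: emitted by process_batch (line 10)
A correct fix: line 25: replace `14` with `12`.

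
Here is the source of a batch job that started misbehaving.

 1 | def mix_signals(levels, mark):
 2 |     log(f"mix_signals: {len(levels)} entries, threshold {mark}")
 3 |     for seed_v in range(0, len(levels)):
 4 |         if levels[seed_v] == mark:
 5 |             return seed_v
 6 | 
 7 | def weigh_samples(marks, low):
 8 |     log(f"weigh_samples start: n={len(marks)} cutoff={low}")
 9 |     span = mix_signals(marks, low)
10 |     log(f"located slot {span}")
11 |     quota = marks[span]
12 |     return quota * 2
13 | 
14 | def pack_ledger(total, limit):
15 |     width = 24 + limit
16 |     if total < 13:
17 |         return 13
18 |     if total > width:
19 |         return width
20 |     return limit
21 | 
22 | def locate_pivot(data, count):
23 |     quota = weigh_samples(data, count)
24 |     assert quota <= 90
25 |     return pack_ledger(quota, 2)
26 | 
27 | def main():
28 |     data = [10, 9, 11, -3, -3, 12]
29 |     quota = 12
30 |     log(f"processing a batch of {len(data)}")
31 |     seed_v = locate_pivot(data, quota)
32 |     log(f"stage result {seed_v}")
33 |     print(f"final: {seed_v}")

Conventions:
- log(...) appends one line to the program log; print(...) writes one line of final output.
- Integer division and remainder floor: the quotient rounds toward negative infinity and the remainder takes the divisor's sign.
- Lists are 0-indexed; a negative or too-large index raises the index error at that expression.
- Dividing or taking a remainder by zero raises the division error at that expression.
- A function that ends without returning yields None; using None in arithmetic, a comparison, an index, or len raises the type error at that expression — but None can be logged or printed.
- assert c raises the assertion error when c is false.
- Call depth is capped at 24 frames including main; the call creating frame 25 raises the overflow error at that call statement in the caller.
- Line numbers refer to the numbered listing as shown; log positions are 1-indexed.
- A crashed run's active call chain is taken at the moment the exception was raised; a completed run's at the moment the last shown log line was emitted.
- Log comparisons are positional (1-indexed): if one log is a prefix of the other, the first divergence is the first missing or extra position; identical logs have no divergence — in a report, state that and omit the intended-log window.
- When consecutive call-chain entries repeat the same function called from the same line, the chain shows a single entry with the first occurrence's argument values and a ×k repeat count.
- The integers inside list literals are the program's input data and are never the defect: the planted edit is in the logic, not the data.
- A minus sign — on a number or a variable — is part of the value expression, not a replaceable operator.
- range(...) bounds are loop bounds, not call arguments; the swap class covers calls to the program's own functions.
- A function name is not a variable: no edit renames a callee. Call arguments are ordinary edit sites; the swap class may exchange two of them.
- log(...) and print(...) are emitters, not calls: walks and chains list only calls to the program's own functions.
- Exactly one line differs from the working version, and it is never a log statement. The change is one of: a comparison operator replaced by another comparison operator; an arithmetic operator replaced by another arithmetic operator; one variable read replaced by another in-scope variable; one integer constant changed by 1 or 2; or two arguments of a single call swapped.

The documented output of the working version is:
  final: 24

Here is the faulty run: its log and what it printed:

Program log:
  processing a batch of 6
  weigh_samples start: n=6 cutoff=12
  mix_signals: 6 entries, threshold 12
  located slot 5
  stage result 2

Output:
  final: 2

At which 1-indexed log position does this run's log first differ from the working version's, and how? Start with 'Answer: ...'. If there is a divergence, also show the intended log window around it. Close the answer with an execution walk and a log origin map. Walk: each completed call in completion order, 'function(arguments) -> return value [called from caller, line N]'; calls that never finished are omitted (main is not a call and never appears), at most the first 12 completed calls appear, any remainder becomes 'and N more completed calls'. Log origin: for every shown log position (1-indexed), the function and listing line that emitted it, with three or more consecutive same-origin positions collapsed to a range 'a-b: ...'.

Answer: at position 5 the run shows 'stage result 2' where the working version logs 'stage result 24'.
Intended log window:
  3: mix_signals: 6 entries, threshold 12
  4: located slot 5
  5: stage result 24
Execution walk:
  mix_signals([10, 9, 11, -3, -3, 12], 12) -> 5  [called from weigh_samples, line 9]
  weigh_samples([10, 9, 11, -3, -3, 12], 12) -> 24  [called from locate_pivot, line 23]
  pack_ledger(24, 2) -> 2  [called from locate_pivot, line 25]
  locate_pivot([10, 9, 11, -3, -3, 12], 12) -> 2  [called from main, line 31]
Origin of each log line:
  1: emitted by main (line 30)
  2: emitted by weigh_samples (line 8)
  3: emitted by mix_signals (line 2)
  4: emitted by weigh_samples (line 10)
  5: emitted by main (line 32)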